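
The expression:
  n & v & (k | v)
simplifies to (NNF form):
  n & v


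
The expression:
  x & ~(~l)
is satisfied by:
  {x: True, l: True}


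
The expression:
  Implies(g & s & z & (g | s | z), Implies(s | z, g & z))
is always true.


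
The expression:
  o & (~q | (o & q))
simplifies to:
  o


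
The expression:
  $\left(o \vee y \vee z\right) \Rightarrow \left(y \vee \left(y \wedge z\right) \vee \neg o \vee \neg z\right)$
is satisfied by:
  {y: True, o: False, z: False}
  {o: False, z: False, y: False}
  {y: True, z: True, o: False}
  {z: True, o: False, y: False}
  {y: True, o: True, z: False}
  {o: True, y: False, z: False}
  {y: True, z: True, o: True}


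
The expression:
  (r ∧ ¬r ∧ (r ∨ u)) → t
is always true.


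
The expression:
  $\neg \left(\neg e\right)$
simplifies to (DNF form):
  $e$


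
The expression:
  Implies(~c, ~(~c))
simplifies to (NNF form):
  c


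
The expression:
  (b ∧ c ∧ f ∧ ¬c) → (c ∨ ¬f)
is always true.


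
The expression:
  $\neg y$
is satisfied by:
  {y: False}


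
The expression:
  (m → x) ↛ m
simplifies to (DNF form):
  ¬m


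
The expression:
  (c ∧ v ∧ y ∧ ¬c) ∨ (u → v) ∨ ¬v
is always true.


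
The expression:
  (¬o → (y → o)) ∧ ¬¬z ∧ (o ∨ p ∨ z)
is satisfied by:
  {z: True, o: True, y: False}
  {z: True, o: False, y: False}
  {z: True, y: True, o: True}


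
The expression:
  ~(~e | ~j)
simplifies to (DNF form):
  e & j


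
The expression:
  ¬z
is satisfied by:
  {z: False}


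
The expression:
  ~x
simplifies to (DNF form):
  ~x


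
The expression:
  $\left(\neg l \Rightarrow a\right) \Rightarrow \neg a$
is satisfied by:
  {a: False}


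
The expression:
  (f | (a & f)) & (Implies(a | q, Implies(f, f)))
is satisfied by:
  {f: True}


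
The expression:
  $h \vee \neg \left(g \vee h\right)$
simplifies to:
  $h \vee \neg g$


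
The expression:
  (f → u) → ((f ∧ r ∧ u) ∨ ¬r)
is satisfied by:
  {f: True, r: False}
  {r: False, f: False}
  {r: True, f: True}


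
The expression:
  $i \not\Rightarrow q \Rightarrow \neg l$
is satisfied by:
  {q: True, l: False, i: False}
  {l: False, i: False, q: False}
  {i: True, q: True, l: False}
  {i: True, l: False, q: False}
  {q: True, l: True, i: False}
  {l: True, q: False, i: False}
  {i: True, l: True, q: True}


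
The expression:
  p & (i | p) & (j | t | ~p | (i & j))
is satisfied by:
  {p: True, t: True, j: True}
  {p: True, t: True, j: False}
  {p: True, j: True, t: False}


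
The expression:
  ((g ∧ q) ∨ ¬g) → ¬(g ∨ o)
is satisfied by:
  {o: False, q: False, g: False}
  {g: True, o: False, q: False}
  {q: True, o: False, g: False}
  {g: True, o: True, q: False}


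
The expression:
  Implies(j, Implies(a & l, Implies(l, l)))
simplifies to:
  True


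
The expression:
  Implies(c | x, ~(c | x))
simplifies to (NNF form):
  ~c & ~x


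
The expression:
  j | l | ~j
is always true.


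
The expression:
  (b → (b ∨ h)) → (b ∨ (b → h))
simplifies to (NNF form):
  True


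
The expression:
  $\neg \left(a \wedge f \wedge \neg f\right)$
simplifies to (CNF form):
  $\text{True}$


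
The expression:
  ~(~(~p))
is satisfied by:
  {p: False}


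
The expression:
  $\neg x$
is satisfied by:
  {x: False}


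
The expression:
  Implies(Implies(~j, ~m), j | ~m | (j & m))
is always true.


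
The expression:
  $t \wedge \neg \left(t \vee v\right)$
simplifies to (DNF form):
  $\text{False}$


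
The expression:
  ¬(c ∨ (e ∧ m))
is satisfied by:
  {m: False, c: False, e: False}
  {e: True, m: False, c: False}
  {m: True, e: False, c: False}


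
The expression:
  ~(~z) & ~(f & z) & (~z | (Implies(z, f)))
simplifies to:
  False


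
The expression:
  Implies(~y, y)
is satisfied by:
  {y: True}


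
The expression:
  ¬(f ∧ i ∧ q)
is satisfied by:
  {q: False, i: False, f: False}
  {f: True, q: False, i: False}
  {i: True, q: False, f: False}
  {f: True, i: True, q: False}
  {q: True, f: False, i: False}
  {f: True, q: True, i: False}
  {i: True, q: True, f: False}


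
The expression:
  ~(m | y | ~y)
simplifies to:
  False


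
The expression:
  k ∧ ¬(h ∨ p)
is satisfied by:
  {k: True, p: False, h: False}


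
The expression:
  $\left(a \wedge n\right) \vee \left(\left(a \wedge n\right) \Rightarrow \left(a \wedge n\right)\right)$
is always true.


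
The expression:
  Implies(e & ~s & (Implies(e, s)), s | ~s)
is always true.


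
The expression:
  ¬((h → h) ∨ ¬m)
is never true.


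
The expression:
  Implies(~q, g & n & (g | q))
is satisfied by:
  {n: True, q: True, g: True}
  {n: True, q: True, g: False}
  {q: True, g: True, n: False}
  {q: True, g: False, n: False}
  {n: True, g: True, q: False}


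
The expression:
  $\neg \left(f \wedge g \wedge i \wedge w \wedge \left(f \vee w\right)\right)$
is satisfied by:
  {w: False, g: False, i: False, f: False}
  {f: True, w: False, g: False, i: False}
  {i: True, w: False, g: False, f: False}
  {f: True, i: True, w: False, g: False}
  {g: True, f: False, w: False, i: False}
  {f: True, g: True, w: False, i: False}
  {i: True, g: True, f: False, w: False}
  {f: True, i: True, g: True, w: False}
  {w: True, i: False, g: False, f: False}
  {f: True, w: True, i: False, g: False}
  {i: True, w: True, f: False, g: False}
  {f: True, i: True, w: True, g: False}
  {g: True, w: True, i: False, f: False}
  {f: True, g: True, w: True, i: False}
  {i: True, g: True, w: True, f: False}


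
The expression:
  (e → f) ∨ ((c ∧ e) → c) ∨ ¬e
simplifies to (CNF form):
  True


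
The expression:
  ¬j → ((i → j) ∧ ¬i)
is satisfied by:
  {j: True, i: False}
  {i: False, j: False}
  {i: True, j: True}


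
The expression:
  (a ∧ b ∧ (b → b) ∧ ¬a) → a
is always true.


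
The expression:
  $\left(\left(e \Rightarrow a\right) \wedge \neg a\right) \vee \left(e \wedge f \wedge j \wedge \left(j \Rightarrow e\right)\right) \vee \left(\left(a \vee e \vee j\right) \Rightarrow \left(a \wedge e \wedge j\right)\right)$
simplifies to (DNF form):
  $\left(e \wedge \neg e\right) \vee \left(\neg a \wedge \neg e\right) \vee \left(a \wedge e \wedge j\right) \vee \left(a \wedge e \wedge \neg e\right) \vee \left(a \wedge j \wedge \neg a\right) \vee \left(a \wedge \neg a \wedge \neg e\right) \vee \left(e \wedge f \wedge j\right) \vee \left(e \wedge f \wedge \neg e\right) \vee \left(e \wedge j \wedge \neg e\right) \vee \left(f \wedge j \wedge \neg a\right) \vee \left(f \wedge \neg a \wedge \neg e\right) \vee \left(j \wedge \neg a \wedge \neg e\right)$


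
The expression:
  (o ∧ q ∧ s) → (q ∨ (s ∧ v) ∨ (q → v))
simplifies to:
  True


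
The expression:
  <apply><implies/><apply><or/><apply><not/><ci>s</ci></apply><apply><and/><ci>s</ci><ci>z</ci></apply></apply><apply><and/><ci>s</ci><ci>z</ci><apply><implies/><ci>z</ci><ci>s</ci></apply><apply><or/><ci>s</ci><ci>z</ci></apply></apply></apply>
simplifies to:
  <ci>s</ci>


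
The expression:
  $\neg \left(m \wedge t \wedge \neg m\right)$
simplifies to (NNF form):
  $\text{True}$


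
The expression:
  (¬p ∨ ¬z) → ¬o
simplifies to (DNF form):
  (p ∧ z) ∨ ¬o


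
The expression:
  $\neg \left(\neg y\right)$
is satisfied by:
  {y: True}


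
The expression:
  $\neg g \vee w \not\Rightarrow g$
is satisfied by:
  {g: False}


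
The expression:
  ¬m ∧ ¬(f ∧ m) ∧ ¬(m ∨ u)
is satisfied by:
  {u: False, m: False}


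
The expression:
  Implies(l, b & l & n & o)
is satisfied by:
  {n: True, o: True, b: True, l: False}
  {n: True, o: True, b: False, l: False}
  {n: True, b: True, o: False, l: False}
  {n: True, b: False, o: False, l: False}
  {o: True, b: True, n: False, l: False}
  {o: True, n: False, b: False, l: False}
  {o: False, b: True, n: False, l: False}
  {o: False, n: False, b: False, l: False}
  {n: True, l: True, o: True, b: True}


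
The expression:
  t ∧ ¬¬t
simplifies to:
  t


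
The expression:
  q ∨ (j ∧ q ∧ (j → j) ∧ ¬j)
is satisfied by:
  {q: True}


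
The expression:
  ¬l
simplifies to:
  ¬l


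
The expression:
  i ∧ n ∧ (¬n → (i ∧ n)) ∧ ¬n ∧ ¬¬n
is never true.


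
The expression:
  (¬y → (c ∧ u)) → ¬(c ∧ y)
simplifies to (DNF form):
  ¬c ∨ ¬y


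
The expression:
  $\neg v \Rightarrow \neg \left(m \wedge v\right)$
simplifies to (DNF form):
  $\text{True}$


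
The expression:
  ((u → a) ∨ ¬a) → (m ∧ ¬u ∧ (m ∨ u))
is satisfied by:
  {m: True, u: False}


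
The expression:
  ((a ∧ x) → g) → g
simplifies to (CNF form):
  (a ∨ g) ∧ (g ∨ x)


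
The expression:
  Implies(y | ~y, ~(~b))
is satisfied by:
  {b: True}


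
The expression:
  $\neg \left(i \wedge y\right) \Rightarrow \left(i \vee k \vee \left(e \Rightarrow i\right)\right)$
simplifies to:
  $i \vee k \vee \neg e$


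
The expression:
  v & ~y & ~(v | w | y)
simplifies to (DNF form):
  False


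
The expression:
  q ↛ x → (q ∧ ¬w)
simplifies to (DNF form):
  x ∨ ¬q ∨ ¬w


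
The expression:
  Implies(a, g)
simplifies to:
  g | ~a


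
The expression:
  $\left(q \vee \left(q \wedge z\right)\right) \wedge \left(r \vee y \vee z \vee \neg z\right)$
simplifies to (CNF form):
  $q$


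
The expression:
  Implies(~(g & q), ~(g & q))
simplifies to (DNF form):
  True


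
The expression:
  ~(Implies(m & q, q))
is never true.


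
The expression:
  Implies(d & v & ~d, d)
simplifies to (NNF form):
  True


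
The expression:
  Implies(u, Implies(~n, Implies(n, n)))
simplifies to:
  True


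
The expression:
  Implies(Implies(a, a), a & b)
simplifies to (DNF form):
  a & b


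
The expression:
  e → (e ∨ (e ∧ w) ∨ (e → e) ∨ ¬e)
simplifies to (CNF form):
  True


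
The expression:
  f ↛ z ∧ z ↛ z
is never true.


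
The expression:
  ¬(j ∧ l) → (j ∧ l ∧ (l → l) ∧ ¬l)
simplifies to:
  j ∧ l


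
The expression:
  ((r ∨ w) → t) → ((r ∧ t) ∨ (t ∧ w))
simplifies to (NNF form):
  r ∨ w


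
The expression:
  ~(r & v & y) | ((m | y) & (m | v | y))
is always true.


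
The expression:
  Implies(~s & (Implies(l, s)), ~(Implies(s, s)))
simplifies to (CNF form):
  l | s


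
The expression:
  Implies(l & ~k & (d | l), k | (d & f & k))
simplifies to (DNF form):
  k | ~l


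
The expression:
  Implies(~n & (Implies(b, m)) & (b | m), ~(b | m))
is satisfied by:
  {n: True, m: False}
  {m: False, n: False}
  {m: True, n: True}


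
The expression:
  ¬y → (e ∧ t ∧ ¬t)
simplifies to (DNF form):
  y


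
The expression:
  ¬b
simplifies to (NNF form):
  ¬b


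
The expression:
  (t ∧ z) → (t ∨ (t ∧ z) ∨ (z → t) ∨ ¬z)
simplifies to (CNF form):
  True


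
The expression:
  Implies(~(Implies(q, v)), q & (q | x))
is always true.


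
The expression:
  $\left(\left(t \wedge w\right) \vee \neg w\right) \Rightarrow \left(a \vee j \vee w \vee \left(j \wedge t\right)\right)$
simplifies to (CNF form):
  $a \vee j \vee w$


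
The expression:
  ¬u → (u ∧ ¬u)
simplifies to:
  u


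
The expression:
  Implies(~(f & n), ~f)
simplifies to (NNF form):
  n | ~f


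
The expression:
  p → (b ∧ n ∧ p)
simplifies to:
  (b ∧ n) ∨ ¬p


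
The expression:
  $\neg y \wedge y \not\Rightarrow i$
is never true.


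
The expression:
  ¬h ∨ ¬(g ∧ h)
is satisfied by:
  {h: False, g: False}
  {g: True, h: False}
  {h: True, g: False}


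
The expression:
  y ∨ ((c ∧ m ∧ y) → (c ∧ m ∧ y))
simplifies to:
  True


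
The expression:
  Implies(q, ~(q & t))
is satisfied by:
  {t: False, q: False}
  {q: True, t: False}
  {t: True, q: False}


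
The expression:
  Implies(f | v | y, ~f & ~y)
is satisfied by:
  {y: False, f: False}


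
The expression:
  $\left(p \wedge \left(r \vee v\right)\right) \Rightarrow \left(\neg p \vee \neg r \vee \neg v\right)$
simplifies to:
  $\neg p \vee \neg r \vee \neg v$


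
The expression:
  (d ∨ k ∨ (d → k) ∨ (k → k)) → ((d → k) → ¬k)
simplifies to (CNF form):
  ¬k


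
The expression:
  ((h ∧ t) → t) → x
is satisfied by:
  {x: True}


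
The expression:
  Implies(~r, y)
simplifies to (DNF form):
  r | y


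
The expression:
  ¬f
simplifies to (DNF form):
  ¬f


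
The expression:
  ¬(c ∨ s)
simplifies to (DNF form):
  ¬c ∧ ¬s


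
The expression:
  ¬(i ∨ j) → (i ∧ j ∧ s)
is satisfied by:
  {i: True, j: True}
  {i: True, j: False}
  {j: True, i: False}


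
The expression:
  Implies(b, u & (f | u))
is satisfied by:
  {u: True, b: False}
  {b: False, u: False}
  {b: True, u: True}


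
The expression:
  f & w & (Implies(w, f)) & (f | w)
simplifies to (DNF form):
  f & w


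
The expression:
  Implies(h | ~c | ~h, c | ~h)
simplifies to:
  c | ~h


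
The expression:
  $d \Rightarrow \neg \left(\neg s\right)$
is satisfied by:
  {s: True, d: False}
  {d: False, s: False}
  {d: True, s: True}


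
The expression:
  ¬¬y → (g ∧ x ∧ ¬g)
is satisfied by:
  {y: False}


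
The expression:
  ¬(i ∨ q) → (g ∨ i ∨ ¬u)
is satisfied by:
  {i: True, q: True, g: True, u: False}
  {i: True, q: True, u: False, g: False}
  {i: True, g: True, u: False, q: False}
  {i: True, u: False, g: False, q: False}
  {q: True, g: True, u: False, i: False}
  {q: True, u: False, g: False, i: False}
  {g: True, q: False, u: False, i: False}
  {q: False, u: False, g: False, i: False}
  {q: True, i: True, u: True, g: True}
  {q: True, i: True, u: True, g: False}
  {i: True, u: True, g: True, q: False}
  {i: True, u: True, q: False, g: False}
  {g: True, u: True, q: True, i: False}
  {u: True, q: True, i: False, g: False}
  {u: True, g: True, i: False, q: False}


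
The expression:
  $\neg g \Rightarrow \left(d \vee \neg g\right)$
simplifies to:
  $\text{True}$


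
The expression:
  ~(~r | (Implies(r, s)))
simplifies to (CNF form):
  r & ~s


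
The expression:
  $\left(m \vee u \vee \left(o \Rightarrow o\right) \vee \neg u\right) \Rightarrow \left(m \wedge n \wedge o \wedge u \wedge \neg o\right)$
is never true.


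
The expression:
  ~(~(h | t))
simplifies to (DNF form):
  h | t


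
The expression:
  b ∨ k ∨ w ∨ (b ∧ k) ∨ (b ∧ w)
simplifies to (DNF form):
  b ∨ k ∨ w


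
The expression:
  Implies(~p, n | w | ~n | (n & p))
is always true.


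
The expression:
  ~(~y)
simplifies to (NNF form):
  y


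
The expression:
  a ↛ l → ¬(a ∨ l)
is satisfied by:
  {l: True, a: False}
  {a: False, l: False}
  {a: True, l: True}


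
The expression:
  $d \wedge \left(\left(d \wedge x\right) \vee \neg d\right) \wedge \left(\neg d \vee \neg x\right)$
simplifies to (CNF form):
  $\text{False}$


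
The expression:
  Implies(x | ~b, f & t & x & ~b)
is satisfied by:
  {b: True, t: True, f: True, x: False}
  {b: True, t: True, x: False, f: False}
  {b: True, f: True, x: False, t: False}
  {b: True, x: False, f: False, t: False}
  {t: True, f: True, x: True, b: False}


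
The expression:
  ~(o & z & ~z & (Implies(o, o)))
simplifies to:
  True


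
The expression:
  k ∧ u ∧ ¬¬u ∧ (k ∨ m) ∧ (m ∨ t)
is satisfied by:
  {u: True, t: True, m: True, k: True}
  {u: True, t: True, k: True, m: False}
  {u: True, m: True, k: True, t: False}


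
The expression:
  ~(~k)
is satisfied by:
  {k: True}


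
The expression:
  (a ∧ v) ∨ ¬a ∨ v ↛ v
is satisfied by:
  {v: True, a: False}
  {a: False, v: False}
  {a: True, v: True}


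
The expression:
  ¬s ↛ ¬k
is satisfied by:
  {k: True, s: False}


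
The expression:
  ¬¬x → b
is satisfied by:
  {b: True, x: False}
  {x: False, b: False}
  {x: True, b: True}


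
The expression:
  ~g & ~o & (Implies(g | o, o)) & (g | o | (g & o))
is never true.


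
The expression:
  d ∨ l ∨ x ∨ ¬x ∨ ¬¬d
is always true.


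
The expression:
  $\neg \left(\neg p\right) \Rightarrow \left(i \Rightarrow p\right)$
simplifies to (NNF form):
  $\text{True}$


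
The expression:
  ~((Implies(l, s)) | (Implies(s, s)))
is never true.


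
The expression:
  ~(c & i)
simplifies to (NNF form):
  ~c | ~i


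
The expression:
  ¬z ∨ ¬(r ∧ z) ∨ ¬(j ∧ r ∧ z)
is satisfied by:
  {z: False, r: False, j: False}
  {j: True, z: False, r: False}
  {r: True, z: False, j: False}
  {j: True, r: True, z: False}
  {z: True, j: False, r: False}
  {j: True, z: True, r: False}
  {r: True, z: True, j: False}


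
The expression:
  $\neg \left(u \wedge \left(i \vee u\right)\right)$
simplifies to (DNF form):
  $\neg u$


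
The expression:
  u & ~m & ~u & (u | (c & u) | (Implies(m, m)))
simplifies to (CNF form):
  False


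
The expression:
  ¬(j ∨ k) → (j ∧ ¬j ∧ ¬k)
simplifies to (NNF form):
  j ∨ k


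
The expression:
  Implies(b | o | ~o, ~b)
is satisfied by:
  {b: False}


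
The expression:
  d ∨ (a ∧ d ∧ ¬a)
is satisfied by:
  {d: True}


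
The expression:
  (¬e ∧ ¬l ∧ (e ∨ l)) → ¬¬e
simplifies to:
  True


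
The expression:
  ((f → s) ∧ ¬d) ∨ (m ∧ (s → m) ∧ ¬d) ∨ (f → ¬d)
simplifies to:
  ¬d ∨ ¬f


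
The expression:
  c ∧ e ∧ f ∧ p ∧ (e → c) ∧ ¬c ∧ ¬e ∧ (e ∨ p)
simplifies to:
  False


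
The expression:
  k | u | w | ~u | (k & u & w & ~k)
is always true.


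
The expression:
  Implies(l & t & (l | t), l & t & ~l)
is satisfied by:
  {l: False, t: False}
  {t: True, l: False}
  {l: True, t: False}


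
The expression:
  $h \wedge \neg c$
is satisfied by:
  {h: True, c: False}


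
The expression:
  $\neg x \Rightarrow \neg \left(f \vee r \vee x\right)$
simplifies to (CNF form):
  $\left(x \vee \neg f\right) \wedge \left(x \vee \neg r\right)$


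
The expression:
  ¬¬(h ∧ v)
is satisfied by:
  {h: True, v: True}


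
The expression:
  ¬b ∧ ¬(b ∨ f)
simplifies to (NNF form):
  ¬b ∧ ¬f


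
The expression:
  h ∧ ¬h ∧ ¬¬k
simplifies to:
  False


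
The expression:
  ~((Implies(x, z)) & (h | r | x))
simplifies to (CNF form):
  (x | ~h) & (x | ~r) & (~x | ~z)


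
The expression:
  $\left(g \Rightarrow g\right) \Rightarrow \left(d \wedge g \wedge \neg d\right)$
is never true.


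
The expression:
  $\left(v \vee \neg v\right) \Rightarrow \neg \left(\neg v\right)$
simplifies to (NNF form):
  $v$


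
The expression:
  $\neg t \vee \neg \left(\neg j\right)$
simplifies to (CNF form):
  $j \vee \neg t$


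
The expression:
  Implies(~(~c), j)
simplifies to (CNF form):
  j | ~c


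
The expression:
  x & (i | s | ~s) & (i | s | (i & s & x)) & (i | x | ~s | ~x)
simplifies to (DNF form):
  (i & x) | (s & x)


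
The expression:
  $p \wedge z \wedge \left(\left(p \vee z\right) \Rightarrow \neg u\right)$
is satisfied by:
  {z: True, p: True, u: False}


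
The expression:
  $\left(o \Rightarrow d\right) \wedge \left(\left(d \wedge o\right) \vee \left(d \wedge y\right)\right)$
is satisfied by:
  {d: True, y: True, o: True}
  {d: True, y: True, o: False}
  {d: True, o: True, y: False}


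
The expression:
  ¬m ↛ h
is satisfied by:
  {h: False, m: False}


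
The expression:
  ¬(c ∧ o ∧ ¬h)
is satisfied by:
  {h: True, c: False, o: False}
  {c: False, o: False, h: False}
  {h: True, o: True, c: False}
  {o: True, c: False, h: False}
  {h: True, c: True, o: False}
  {c: True, h: False, o: False}
  {h: True, o: True, c: True}


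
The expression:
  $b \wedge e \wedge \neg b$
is never true.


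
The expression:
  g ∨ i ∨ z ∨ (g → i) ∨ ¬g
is always true.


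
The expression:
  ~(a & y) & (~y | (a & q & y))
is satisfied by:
  {y: False}


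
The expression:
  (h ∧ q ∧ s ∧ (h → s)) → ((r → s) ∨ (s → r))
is always true.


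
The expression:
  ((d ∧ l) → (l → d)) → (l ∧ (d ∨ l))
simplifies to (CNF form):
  l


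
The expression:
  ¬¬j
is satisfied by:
  {j: True}


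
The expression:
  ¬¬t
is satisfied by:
  {t: True}


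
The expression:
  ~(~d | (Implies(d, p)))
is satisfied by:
  {d: True, p: False}


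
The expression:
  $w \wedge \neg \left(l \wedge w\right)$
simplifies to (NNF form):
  $w \wedge \neg l$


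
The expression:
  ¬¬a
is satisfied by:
  {a: True}


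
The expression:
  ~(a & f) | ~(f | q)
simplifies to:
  ~a | ~f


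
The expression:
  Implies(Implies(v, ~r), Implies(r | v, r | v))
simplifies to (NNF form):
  True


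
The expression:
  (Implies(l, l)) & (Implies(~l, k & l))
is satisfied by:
  {l: True}


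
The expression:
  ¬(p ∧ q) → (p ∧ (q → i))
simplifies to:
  p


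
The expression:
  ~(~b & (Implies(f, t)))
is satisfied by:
  {b: True, f: True, t: False}
  {b: True, t: False, f: False}
  {b: True, f: True, t: True}
  {b: True, t: True, f: False}
  {f: True, t: False, b: False}


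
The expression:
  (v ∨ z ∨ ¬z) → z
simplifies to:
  z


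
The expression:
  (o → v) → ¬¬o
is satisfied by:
  {o: True}


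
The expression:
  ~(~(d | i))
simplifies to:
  d | i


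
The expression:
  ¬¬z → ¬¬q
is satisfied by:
  {q: True, z: False}
  {z: False, q: False}
  {z: True, q: True}


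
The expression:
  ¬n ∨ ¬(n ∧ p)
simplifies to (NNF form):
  ¬n ∨ ¬p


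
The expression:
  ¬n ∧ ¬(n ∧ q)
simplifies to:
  ¬n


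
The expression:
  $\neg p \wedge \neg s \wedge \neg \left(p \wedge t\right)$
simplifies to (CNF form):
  $\neg p \wedge \neg s$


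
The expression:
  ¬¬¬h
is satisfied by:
  {h: False}


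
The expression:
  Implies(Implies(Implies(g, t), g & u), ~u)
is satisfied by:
  {g: False, u: False}
  {u: True, g: False}
  {g: True, u: False}


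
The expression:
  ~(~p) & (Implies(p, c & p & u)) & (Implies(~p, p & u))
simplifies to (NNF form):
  c & p & u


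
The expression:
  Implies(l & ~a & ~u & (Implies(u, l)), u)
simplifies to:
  a | u | ~l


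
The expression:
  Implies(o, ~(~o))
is always true.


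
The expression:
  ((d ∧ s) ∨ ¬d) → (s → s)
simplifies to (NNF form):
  True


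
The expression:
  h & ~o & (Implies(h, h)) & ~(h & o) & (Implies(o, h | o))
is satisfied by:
  {h: True, o: False}


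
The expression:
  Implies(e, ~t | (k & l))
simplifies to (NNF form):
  ~e | ~t | (k & l)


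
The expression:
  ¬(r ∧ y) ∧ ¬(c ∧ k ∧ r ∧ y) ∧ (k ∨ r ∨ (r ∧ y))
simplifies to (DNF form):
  (k ∧ ¬r) ∨ (r ∧ ¬y)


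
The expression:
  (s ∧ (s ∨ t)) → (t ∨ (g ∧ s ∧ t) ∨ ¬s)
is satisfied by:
  {t: True, s: False}
  {s: False, t: False}
  {s: True, t: True}


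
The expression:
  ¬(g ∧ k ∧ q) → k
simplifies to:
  k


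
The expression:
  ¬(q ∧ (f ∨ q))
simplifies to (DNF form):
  ¬q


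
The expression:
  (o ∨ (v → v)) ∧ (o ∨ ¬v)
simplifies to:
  o ∨ ¬v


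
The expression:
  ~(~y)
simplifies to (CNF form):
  y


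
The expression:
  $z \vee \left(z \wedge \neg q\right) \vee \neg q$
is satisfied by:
  {z: True, q: False}
  {q: False, z: False}
  {q: True, z: True}


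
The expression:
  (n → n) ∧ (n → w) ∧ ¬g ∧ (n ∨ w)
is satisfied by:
  {w: True, g: False}


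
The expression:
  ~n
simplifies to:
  ~n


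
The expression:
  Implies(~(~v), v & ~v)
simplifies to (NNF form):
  ~v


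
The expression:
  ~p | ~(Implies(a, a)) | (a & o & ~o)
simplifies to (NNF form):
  ~p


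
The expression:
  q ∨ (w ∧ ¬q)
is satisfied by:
  {q: True, w: True}
  {q: True, w: False}
  {w: True, q: False}


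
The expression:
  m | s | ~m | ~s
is always true.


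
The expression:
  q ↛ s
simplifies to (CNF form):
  q ∧ ¬s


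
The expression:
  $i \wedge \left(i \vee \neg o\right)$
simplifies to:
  $i$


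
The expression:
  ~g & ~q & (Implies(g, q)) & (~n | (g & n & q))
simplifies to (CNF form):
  ~g & ~n & ~q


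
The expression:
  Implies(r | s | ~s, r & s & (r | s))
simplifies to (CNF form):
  r & s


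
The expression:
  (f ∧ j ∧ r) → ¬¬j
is always true.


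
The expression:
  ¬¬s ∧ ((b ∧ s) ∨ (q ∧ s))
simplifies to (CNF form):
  s ∧ (b ∨ q)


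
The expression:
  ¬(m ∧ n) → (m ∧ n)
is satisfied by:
  {m: True, n: True}


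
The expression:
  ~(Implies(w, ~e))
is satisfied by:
  {e: True, w: True}


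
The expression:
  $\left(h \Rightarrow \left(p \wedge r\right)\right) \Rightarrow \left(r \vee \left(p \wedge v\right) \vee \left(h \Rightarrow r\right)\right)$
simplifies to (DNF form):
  $\text{True}$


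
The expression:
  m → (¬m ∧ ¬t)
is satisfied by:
  {m: False}


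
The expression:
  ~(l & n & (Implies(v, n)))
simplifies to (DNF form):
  ~l | ~n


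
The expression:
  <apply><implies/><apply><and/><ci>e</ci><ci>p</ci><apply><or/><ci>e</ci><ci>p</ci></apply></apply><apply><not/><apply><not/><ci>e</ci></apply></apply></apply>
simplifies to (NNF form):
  <true/>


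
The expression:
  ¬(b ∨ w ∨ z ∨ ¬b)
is never true.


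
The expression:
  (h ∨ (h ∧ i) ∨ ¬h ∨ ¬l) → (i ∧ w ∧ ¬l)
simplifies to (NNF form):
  i ∧ w ∧ ¬l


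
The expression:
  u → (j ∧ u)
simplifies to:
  j ∨ ¬u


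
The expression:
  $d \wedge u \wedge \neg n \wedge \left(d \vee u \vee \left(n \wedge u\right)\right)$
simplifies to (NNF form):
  $d \wedge u \wedge \neg n$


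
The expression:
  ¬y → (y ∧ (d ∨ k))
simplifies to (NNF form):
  y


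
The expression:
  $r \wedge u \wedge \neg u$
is never true.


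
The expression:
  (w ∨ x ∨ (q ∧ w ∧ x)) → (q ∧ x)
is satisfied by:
  {q: True, w: False, x: False}
  {w: False, x: False, q: False}
  {x: True, q: True, w: False}
  {x: True, w: True, q: True}


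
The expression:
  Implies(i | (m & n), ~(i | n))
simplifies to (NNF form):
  ~i & (~m | ~n)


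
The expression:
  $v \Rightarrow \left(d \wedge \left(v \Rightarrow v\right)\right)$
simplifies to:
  $d \vee \neg v$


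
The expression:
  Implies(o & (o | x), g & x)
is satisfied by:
  {x: True, g: True, o: False}
  {x: True, g: False, o: False}
  {g: True, x: False, o: False}
  {x: False, g: False, o: False}
  {x: True, o: True, g: True}


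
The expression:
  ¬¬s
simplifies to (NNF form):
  s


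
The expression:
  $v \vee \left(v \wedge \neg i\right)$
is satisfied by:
  {v: True}


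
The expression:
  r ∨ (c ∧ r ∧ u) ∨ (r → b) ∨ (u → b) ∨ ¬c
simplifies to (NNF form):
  True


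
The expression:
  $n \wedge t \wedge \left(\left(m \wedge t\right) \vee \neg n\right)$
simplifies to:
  $m \wedge n \wedge t$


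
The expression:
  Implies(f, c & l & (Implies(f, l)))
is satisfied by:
  {l: True, c: True, f: False}
  {l: True, c: False, f: False}
  {c: True, l: False, f: False}
  {l: False, c: False, f: False}
  {f: True, l: True, c: True}


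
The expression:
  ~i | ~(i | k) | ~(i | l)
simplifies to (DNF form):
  ~i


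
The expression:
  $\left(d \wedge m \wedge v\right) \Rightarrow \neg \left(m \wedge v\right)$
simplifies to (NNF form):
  $\neg d \vee \neg m \vee \neg v$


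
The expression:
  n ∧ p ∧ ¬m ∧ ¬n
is never true.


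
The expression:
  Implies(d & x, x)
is always true.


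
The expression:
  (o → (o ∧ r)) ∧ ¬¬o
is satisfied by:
  {r: True, o: True}


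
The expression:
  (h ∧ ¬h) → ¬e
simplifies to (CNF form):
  True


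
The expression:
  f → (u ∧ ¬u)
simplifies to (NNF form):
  ¬f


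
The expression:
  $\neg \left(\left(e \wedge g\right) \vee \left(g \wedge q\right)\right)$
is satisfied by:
  {e: False, g: False, q: False}
  {q: True, e: False, g: False}
  {e: True, q: False, g: False}
  {q: True, e: True, g: False}
  {g: True, q: False, e: False}


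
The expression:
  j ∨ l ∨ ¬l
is always true.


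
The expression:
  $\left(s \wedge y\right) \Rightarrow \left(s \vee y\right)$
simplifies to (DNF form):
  $\text{True}$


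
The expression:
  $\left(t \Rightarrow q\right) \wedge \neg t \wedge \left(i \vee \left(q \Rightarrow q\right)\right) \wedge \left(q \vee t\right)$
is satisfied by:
  {q: True, t: False}


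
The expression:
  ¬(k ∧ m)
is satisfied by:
  {k: False, m: False}
  {m: True, k: False}
  {k: True, m: False}


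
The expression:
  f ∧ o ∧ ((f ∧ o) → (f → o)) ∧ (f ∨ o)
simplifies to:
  f ∧ o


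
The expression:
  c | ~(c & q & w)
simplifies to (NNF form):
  True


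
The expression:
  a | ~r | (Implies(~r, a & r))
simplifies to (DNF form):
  True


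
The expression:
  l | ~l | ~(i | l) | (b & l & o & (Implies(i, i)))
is always true.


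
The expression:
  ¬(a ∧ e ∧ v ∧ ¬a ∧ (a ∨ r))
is always true.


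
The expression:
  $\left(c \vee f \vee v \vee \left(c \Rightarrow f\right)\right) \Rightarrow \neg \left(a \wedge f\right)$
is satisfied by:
  {a: False, f: False}
  {f: True, a: False}
  {a: True, f: False}


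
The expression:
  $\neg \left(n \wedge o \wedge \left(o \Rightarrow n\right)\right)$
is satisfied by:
  {o: False, n: False}
  {n: True, o: False}
  {o: True, n: False}


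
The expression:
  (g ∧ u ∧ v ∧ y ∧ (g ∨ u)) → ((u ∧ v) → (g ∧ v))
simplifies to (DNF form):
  True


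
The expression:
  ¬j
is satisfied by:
  {j: False}


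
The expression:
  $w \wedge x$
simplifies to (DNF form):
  $w \wedge x$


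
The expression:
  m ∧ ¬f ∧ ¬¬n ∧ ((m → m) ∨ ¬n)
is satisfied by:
  {m: True, n: True, f: False}


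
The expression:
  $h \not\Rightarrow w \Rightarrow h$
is always true.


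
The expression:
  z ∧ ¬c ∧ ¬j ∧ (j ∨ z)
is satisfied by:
  {z: True, j: False, c: False}


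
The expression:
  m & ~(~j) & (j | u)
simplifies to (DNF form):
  j & m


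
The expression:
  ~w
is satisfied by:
  {w: False}


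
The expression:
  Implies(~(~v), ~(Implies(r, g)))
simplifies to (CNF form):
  (r | ~v) & (~g | ~v)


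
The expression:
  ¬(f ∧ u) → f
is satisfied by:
  {f: True}


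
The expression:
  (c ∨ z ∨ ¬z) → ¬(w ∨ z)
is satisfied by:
  {w: False, z: False}


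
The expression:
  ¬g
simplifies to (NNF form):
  ¬g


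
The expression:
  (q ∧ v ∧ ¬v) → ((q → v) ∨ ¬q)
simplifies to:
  True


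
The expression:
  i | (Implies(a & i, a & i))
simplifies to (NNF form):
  True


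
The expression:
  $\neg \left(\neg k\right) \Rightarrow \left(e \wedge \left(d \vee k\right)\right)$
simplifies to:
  $e \vee \neg k$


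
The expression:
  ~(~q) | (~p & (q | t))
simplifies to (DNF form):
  q | (t & ~p)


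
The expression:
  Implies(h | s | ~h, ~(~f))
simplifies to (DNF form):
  f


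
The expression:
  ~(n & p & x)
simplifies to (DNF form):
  ~n | ~p | ~x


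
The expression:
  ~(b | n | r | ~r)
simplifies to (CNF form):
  False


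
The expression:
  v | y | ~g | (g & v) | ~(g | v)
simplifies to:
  v | y | ~g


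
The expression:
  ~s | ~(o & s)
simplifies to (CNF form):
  ~o | ~s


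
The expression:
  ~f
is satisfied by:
  {f: False}


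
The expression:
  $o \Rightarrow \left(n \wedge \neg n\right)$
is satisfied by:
  {o: False}


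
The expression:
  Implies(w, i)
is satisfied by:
  {i: True, w: False}
  {w: False, i: False}
  {w: True, i: True}


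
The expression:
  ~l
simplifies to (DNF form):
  ~l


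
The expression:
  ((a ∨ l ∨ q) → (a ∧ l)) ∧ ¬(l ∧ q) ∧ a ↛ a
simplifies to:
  False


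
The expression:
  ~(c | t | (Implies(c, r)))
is never true.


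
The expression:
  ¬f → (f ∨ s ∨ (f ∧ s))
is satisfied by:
  {s: True, f: True}
  {s: True, f: False}
  {f: True, s: False}


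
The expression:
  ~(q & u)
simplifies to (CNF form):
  ~q | ~u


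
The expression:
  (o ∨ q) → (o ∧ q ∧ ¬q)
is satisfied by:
  {q: False, o: False}


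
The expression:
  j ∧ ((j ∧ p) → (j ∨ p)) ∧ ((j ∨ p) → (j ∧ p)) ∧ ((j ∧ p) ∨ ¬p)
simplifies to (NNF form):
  j ∧ p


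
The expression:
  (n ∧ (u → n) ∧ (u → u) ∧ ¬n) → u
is always true.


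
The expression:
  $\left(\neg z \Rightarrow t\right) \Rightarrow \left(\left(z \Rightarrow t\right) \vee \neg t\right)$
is always true.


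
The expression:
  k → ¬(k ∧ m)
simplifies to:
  ¬k ∨ ¬m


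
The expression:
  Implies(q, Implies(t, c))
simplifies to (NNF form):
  c | ~q | ~t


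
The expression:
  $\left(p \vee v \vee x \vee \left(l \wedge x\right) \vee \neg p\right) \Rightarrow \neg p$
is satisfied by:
  {p: False}


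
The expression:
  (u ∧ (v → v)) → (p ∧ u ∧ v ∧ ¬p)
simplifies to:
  ¬u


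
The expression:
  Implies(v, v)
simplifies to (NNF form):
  True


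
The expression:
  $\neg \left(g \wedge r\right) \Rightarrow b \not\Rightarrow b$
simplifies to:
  $g \wedge r$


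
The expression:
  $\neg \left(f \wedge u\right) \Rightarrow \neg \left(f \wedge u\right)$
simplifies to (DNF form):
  $\text{True}$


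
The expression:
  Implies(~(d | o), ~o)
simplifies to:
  True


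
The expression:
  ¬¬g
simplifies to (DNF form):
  g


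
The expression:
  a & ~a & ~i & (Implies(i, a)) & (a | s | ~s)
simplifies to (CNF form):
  False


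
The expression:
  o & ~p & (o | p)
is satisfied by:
  {o: True, p: False}


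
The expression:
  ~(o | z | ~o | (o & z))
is never true.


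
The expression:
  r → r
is always true.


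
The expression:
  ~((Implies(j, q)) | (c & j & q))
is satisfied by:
  {j: True, q: False}


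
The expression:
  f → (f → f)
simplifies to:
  True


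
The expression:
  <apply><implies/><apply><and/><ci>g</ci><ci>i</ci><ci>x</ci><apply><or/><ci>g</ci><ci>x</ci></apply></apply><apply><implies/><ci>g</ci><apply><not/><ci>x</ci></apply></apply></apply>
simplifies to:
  <apply><or/><apply><not/><ci>g</ci></apply><apply><not/><ci>i</ci></apply><apply><not/><ci>x</ci></apply></apply>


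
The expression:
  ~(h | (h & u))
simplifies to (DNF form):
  ~h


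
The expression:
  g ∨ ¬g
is always true.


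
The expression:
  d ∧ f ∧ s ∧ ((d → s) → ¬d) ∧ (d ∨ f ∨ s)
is never true.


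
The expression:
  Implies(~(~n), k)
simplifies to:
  k | ~n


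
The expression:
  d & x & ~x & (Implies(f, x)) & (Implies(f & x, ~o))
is never true.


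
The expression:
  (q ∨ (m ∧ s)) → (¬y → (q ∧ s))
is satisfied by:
  {y: True, m: False, s: False, q: False}
  {y: True, s: True, m: False, q: False}
  {y: True, m: True, s: False, q: False}
  {y: True, s: True, m: True, q: False}
  {y: True, q: True, m: False, s: False}
  {y: True, q: True, s: True, m: False}
  {y: True, q: True, m: True, s: False}
  {y: True, q: True, s: True, m: True}
  {q: False, m: False, s: False, y: False}
  {s: True, q: False, m: False, y: False}
  {m: True, q: False, s: False, y: False}
  {s: True, q: True, m: False, y: False}
  {s: True, q: True, m: True, y: False}


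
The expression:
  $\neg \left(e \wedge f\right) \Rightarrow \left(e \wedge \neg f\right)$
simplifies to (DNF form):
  $e$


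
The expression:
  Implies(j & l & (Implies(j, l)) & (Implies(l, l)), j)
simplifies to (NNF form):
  True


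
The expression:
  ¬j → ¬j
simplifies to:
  True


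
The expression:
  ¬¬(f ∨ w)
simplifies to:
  f ∨ w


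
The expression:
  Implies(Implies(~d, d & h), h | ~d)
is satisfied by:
  {h: True, d: False}
  {d: False, h: False}
  {d: True, h: True}


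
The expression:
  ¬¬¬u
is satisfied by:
  {u: False}


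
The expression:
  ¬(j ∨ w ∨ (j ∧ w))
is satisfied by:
  {w: False, j: False}


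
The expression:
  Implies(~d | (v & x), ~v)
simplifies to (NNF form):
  ~v | (d & ~x)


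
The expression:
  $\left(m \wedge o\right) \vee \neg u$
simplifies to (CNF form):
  $\left(m \vee \neg u\right) \wedge \left(o \vee \neg u\right)$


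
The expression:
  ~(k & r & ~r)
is always true.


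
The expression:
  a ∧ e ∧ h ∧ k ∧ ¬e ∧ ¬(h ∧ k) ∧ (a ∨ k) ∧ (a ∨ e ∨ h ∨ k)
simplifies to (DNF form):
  False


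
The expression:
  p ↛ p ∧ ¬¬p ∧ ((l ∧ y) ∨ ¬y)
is never true.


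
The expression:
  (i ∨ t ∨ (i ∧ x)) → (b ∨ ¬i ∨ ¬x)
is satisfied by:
  {b: True, i: False, x: False}
  {i: False, x: False, b: False}
  {b: True, x: True, i: False}
  {x: True, i: False, b: False}
  {b: True, i: True, x: False}
  {i: True, b: False, x: False}
  {b: True, x: True, i: True}


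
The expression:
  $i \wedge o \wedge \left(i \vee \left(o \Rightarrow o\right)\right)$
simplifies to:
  $i \wedge o$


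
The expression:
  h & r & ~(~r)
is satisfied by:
  {r: True, h: True}


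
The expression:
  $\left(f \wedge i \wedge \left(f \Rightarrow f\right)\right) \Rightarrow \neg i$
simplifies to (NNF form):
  $\neg f \vee \neg i$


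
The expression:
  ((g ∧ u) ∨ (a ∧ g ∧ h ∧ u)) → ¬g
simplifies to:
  ¬g ∨ ¬u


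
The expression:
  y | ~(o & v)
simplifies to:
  y | ~o | ~v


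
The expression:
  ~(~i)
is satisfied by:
  {i: True}


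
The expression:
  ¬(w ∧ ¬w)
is always true.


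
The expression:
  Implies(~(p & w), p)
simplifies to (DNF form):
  p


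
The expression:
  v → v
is always true.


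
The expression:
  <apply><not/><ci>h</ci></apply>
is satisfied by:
  {h: False}


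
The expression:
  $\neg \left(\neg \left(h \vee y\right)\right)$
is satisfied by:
  {y: True, h: True}
  {y: True, h: False}
  {h: True, y: False}


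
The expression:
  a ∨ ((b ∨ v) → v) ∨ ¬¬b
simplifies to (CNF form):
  True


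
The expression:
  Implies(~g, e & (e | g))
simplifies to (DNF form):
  e | g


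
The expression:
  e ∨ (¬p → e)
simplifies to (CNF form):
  e ∨ p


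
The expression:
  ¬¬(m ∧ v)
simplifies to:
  m ∧ v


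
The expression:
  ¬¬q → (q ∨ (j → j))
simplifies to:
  True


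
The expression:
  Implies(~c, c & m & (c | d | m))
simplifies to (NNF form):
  c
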